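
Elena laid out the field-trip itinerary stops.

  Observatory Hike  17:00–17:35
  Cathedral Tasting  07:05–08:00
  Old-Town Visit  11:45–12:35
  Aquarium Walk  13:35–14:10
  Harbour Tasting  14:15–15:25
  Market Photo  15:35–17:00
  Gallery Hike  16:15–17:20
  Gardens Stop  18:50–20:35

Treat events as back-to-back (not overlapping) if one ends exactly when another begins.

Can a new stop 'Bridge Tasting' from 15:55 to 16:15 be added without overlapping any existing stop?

No — it overlaps Market Photo

Cathedral Tasting: ends 08:00 at or before Bridge Tasting starts 15:55 → clear.
Old-Town Visit: ends 12:35 at or before Bridge Tasting starts 15:55 → clear.
Aquarium Walk: ends 14:10 at or before Bridge Tasting starts 15:55 → clear.
Harbour Tasting: ends 15:25 at or before Bridge Tasting starts 15:55 → clear.
Market Photo: starts 15:35 before Bridge Tasting ends 16:15, and ends 17:00 after Bridge Tasting starts 15:55 → overlap.
Gallery Hike: starts 16:15 at or after Bridge Tasting ends 16:15 → clear.
Observatory Hike: starts 17:00 at or after Bridge Tasting ends 16:15 → clear.
Gardens Stop: starts 18:50 at or after Bridge Tasting ends 16:15 → clear.
Bridge Tasting overlaps Market Photo.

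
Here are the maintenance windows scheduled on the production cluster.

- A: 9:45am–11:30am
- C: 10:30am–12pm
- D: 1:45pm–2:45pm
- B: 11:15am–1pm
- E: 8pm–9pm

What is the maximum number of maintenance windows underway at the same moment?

Sweep the timeline, counting +1 at each start and −1 at each end (ends before starts at a tie):
9:45am start A → 1
10:30am start C → 2
11:15am start B → 3
11:30am end A → 2
12pm end C → 1
1pm end B → 0
1:45pm start D → 1
2:45pm end D → 0
8pm start E → 1
9pm end E → 0
Peak is 3, at 11:15am (A, B, C).

3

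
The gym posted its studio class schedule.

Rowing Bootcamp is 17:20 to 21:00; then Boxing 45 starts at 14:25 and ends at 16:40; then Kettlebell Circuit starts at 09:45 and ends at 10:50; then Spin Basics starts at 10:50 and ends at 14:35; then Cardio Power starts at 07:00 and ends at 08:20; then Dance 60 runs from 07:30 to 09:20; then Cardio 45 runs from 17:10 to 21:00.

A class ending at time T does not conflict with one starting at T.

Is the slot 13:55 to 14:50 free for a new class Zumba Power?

Cardio Power: ends 08:20 at or before Zumba Power starts 13:55 → clear.
Dance 60: ends 09:20 at or before Zumba Power starts 13:55 → clear.
Kettlebell Circuit: ends 10:50 at or before Zumba Power starts 13:55 → clear.
Spin Basics: starts 10:50 before Zumba Power ends 14:50, and ends 14:35 after Zumba Power starts 13:55 → overlap.
Boxing 45: starts 14:25 before Zumba Power ends 14:50, and ends 16:40 after Zumba Power starts 13:55 → overlap.
Cardio 45: starts 17:10 at or after Zumba Power ends 14:50 → clear.
Rowing Bootcamp: starts 17:20 at or after Zumba Power ends 14:50 → clear.
Zumba Power overlaps Spin Basics, Boxing 45.

No — it overlaps Boxing 45, Spin Basics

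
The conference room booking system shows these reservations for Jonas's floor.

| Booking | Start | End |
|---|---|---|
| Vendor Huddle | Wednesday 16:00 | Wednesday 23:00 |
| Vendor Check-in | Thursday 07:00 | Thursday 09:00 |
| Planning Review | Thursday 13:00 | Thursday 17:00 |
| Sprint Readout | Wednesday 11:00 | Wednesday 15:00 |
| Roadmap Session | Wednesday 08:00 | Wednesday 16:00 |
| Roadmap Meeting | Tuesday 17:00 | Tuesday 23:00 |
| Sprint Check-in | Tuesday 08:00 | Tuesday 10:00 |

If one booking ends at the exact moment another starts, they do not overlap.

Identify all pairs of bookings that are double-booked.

Check each pair: they overlap iff neither finishes before the other starts.
Sorted by start: Sprint Check-in, Roadmap Meeting, Roadmap Session, Sprint Readout, Vendor Huddle, Vendor Check-in, Planning Review.
Roadmap Meeting starts after Sprint Check-in ends; Sprint Check-in is clear from here.
Roadmap Session starts after Roadmap Meeting ends; Roadmap Meeting is clear from here.
Sprint Readout starts before Roadmap Session ends → Roadmap Session and Sprint Readout overlap.
Vendor Huddle starts exactly when Roadmap Session ends (back-to-back, no overlap); Roadmap Session is clear from here.
Vendor Huddle starts after Sprint Readout ends; Sprint Readout is clear from here.
Vendor Check-in starts after Vendor Huddle ends; Vendor Huddle is clear from here.
Planning Review starts after Vendor Check-in ends.

Roadmap Session & Sprint Readout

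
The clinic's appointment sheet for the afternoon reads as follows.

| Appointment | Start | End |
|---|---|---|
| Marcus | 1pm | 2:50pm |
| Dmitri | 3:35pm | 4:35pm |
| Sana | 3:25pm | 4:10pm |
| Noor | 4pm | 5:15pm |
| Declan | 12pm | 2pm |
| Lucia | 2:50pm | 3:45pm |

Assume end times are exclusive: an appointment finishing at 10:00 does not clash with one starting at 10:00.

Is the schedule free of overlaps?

Check each pair: they overlap iff neither finishes before the other starts.
Sorted by start: Declan, Marcus, Lucia, Sana, Dmitri, Noor.
Marcus starts before Declan ends → Declan and Marcus overlap.
That's a conflict, so the schedule is not conflict-free.

No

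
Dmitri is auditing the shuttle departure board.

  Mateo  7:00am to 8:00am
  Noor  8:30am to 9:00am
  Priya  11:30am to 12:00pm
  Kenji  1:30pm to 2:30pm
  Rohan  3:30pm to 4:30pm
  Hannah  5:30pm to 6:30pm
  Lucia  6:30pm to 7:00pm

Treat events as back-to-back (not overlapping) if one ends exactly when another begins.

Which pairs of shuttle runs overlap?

Sorted by start: Mateo, Noor, Priya, Kenji, Rohan, Hannah, Lucia.
Noor starts after Mateo ends — done with Mateo.
Priya starts after Noor ends — done with Noor.
Kenji starts after Priya ends — done with Priya.
Rohan starts after Kenji ends — done with Kenji.
Hannah starts after Rohan ends — done with Rohan.
Lucia starts exactly when Hannah ends (back-to-back, no overlap).

none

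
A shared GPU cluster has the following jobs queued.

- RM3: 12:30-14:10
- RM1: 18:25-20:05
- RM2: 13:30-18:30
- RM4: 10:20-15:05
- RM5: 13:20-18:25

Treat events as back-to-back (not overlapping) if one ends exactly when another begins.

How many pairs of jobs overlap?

7

Sorted by start: RM4, RM3, RM5, RM2, RM1.
RM3 starts before RM4 ends → RM4 and RM3 overlap.
RM5 starts before RM4 ends → RM4 and RM5 overlap.
RM2 starts before RM4 ends → RM4 and RM2 overlap.
RM1 starts after RM4 ends.
RM5 starts before RM3 ends → RM3 and RM5 overlap.
RM2 starts before RM3 ends → RM3 and RM2 overlap.
RM1 starts after RM3 ends.
RM2 starts before RM5 ends → RM5 and RM2 overlap.
RM1 starts exactly when RM5 ends (back-to-back, no overlap).
RM1 starts before RM2 ends → RM2 and RM1 overlap.
Overlapping pairs: RM1 & RM2, RM2 & RM3, RM2 & RM4, RM2 & RM5, RM3 & RM4, RM3 & RM5, RM4 & RM5 — 7 in total.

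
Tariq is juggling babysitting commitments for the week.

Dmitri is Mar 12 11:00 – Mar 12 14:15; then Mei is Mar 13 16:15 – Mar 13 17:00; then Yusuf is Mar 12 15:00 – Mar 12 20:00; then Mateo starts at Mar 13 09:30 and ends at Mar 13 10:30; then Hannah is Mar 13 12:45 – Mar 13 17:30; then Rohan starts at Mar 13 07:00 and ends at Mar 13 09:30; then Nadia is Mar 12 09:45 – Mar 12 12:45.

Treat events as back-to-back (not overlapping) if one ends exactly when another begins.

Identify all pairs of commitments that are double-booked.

Dmitri & Nadia, Hannah & Mei

Sorted by start: Nadia, Dmitri, Yusuf, Rohan, Mateo, Hannah, Mei.
Dmitri starts before Nadia ends → Nadia and Dmitri overlap.
Yusuf starts after Nadia ends; Nadia is clear from here.
Yusuf starts after Dmitri ends; Dmitri is clear from here.
Rohan starts after Yusuf ends; Yusuf is clear from here.
Mateo starts exactly when Rohan ends (back-to-back, no overlap); Rohan is clear from here.
Hannah starts after Mateo ends; Mateo is clear from here.
Mei starts before Hannah ends → Hannah and Mei overlap.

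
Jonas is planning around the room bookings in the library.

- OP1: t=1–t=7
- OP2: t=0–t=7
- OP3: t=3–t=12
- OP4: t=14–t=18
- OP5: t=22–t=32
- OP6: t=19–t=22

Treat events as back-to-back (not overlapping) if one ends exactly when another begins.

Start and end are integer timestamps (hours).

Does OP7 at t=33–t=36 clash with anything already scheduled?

OP2: ends t=7 at or before OP7 starts t=33 → clear.
OP1: ends t=7 at or before OP7 starts t=33 → clear.
OP3: ends t=12 at or before OP7 starts t=33 → clear.
OP4: ends t=18 at or before OP7 starts t=33 → clear.
OP6: ends t=22 at or before OP7 starts t=33 → clear.
OP5: ends t=32 at or before OP7 starts t=33 → clear.

No — it doesn't clash with anything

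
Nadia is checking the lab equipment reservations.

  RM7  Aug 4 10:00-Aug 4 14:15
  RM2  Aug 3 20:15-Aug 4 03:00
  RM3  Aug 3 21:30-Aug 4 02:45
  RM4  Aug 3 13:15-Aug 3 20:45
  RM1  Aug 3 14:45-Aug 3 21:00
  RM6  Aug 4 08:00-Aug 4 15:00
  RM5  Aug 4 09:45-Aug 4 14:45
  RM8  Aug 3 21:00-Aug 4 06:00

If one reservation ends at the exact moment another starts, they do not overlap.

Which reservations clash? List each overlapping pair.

Sorted by start: RM4, RM1, RM2, RM8, RM3, RM6, RM5, RM7.
RM1 starts before RM4 ends → RM4 and RM1 overlap.
RM2 starts before RM4 ends → RM4 and RM2 overlap.
RM8 starts after RM4 ends; RM4 is clear from here.
RM2 starts before RM1 ends → RM1 and RM2 overlap.
RM8 starts exactly when RM1 ends (back-to-back, no overlap); RM1 is clear from here.
RM8 starts before RM2 ends → RM2 and RM8 overlap.
RM3 starts before RM2 ends → RM2 and RM3 overlap.
RM6 starts after RM2 ends; RM2 is clear from here.
RM3 starts before RM8 ends → RM8 and RM3 overlap.
RM6 starts after RM8 ends; RM8 is clear from here.
RM6 starts after RM3 ends; RM3 is clear from here.
RM5 starts before RM6 ends → RM6 and RM5 overlap.
RM7 starts before RM6 ends → RM6 and RM7 overlap.
RM7 starts before RM5 ends → RM5 and RM7 overlap.

RM1 & RM2, RM1 & RM4, RM2 & RM3, RM2 & RM4, RM2 & RM8, RM3 & RM8, RM5 & RM6, RM5 & RM7, RM6 & RM7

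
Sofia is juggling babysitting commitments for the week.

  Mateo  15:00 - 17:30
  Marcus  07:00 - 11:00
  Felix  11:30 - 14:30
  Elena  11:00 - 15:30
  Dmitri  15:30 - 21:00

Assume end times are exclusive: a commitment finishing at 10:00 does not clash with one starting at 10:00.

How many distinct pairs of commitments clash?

Sorted by start: Marcus, Elena, Felix, Mateo, Dmitri.
Elena starts exactly when Marcus ends (back-to-back, no overlap); Marcus is clear from here.
Felix starts before Elena ends → Elena and Felix overlap.
Mateo starts before Elena ends → Elena and Mateo overlap.
Dmitri starts exactly when Elena ends (back-to-back, no overlap).
Mateo starts after Felix ends; Felix is clear from here.
Dmitri starts before Mateo ends → Mateo and Dmitri overlap.
Overlapping pairs: Dmitri & Mateo, Elena & Felix, Elena & Mateo — 3 in total.

3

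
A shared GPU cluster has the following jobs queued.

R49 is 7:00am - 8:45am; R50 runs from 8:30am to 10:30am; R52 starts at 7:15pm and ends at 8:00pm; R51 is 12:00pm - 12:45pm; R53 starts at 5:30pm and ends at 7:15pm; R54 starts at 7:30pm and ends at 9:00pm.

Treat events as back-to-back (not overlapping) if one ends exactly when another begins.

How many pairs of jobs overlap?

2

Sorted by start: R49, R50, R51, R53, R52, R54.
R50 starts before R49 ends → R49 and R50 overlap.
R51 starts after R49 ends, so nothing later overlaps R49 either.
R51 starts after R50 ends, so nothing later overlaps R50 either.
R53 starts after R51 ends, so nothing later overlaps R51 either.
R52 starts exactly when R53 ends (back-to-back, no overlap), so nothing later overlaps R53 either.
R54 starts before R52 ends → R52 and R54 overlap.
Overlapping pairs: R49 & R50, R52 & R54 — 2 in total.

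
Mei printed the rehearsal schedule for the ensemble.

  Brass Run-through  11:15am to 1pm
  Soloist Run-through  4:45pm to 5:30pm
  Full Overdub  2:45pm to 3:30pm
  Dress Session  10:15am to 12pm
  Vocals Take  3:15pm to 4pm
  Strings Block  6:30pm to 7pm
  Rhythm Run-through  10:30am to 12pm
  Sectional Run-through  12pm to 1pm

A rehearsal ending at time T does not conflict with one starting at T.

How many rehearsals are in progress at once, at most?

3

Sweep the timeline, counting +1 at each start and −1 at each end (ends before starts at a tie):
10:15am start Dress Session → 1
10:30am start Rhythm Run-through → 2
11:15am start Brass Run-through → 3
12pm end Dress Session → 2
12pm end Rhythm Run-through → 1
12pm start Sectional Run-through → 2
1pm end Brass Run-through → 1
1pm end Sectional Run-through → 0
2:45pm start Full Overdub → 1
3:15pm start Vocals Take → 2
3:30pm end Full Overdub → 1
4pm end Vocals Take → 0
4:45pm start Soloist Run-through → 1
5:30pm end Soloist Run-through → 0
6:30pm start Strings Block → 1
7pm end Strings Block → 0
Peak is 3, at 11:15am (Brass Run-through, Dress Session, Rhythm Run-through).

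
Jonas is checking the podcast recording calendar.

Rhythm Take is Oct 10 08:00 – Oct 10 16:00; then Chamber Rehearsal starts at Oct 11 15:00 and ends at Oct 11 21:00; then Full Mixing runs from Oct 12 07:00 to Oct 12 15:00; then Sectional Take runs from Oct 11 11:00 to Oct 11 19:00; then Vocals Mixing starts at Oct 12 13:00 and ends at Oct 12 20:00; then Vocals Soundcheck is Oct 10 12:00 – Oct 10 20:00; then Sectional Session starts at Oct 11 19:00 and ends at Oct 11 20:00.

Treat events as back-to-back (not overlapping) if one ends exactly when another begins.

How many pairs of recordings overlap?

4

Sorted by start: Rhythm Take, Vocals Soundcheck, Sectional Take, Chamber Rehearsal, Sectional Session, Full Mixing, Vocals Mixing.
Vocals Soundcheck starts before Rhythm Take ends → Rhythm Take and Vocals Soundcheck overlap.
Sectional Take starts after Rhythm Take ends, so nothing later overlaps Rhythm Take either.
Sectional Take starts after Vocals Soundcheck ends, so nothing later overlaps Vocals Soundcheck either.
Chamber Rehearsal starts before Sectional Take ends → Sectional Take and Chamber Rehearsal overlap.
Sectional Session starts exactly when Sectional Take ends (back-to-back, no overlap), so nothing later overlaps Sectional Take either.
Sectional Session starts before Chamber Rehearsal ends → Chamber Rehearsal and Sectional Session overlap.
Full Mixing starts after Chamber Rehearsal ends, so nothing later overlaps Chamber Rehearsal either.
Full Mixing starts after Sectional Session ends, so nothing later overlaps Sectional Session either.
Vocals Mixing starts before Full Mixing ends → Full Mixing and Vocals Mixing overlap.
Overlapping pairs: Chamber Rehearsal & Sectional Session, Chamber Rehearsal & Sectional Take, Full Mixing & Vocals Mixing, Rhythm Take & Vocals Soundcheck — 4 in total.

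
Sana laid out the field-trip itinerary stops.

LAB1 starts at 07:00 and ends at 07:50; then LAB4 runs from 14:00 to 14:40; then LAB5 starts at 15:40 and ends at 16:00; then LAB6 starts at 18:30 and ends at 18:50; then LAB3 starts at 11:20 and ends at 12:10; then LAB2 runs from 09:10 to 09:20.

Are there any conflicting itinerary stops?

Sorted by start: LAB1, LAB2, LAB3, LAB4, LAB5, LAB6.
LAB2 starts after LAB1 ends; LAB1 is clear from here.
LAB3 starts after LAB2 ends; LAB2 is clear from here.
LAB4 starts after LAB3 ends; LAB3 is clear from here.
LAB5 starts after LAB4 ends; LAB4 is clear from here.
LAB6 starts after LAB5 ends.
Every pair is clear; the schedule has no overlaps.

No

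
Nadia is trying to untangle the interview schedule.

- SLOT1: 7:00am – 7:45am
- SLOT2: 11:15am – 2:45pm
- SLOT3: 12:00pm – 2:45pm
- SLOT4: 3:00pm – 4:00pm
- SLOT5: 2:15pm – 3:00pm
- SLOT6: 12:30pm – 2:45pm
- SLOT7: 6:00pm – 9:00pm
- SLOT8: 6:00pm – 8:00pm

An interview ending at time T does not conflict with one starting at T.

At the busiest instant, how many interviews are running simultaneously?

4

Sort all start/end points and keep a running count:
7:00am start SLOT1 → 1
7:45am end SLOT1 → 0
11:15am start SLOT2 → 1
12:00pm start SLOT3 → 2
12:30pm start SLOT6 → 3
2:15pm start SLOT5 → 4
2:45pm end SLOT2 → 3
2:45pm end SLOT3 → 2
2:45pm end SLOT6 → 1
3:00pm end SLOT5 → 0
3:00pm start SLOT4 → 1
4:00pm end SLOT4 → 0
6:00pm start SLOT7 → 1
6:00pm start SLOT8 → 2
8:00pm end SLOT8 → 1
9:00pm end SLOT7 → 0
Peak is 4, at 2:15pm (SLOT2, SLOT3, SLOT5, SLOT6).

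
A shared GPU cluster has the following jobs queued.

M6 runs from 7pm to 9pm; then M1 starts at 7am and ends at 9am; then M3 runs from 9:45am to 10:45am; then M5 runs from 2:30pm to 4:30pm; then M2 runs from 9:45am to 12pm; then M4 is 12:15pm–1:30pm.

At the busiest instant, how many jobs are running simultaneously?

2

Walk through starts and ends in time order (an end at T is processed before a start at T):
7am start M1 → 1
9am end M1 → 0
9:45am start M2 → 1
9:45am start M3 → 2
10:45am end M3 → 1
12pm end M2 → 0
12:15pm start M4 → 1
1:30pm end M4 → 0
2:30pm start M5 → 1
4:30pm end M5 → 0
7pm start M6 → 1
9pm end M6 → 0
Peak is 2, at 9:45am (M2, M3).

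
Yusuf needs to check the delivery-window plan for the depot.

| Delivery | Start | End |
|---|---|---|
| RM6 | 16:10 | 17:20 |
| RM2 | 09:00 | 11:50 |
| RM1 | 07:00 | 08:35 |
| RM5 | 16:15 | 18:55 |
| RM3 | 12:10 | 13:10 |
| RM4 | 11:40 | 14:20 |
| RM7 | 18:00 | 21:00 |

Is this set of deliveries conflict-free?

Sorted by start: RM1, RM2, RM4, RM3, RM6, RM5, RM7.
RM2 starts after RM1 ends, so nothing later overlaps RM1 either.
RM4 starts before RM2 ends → RM2 and RM4 overlap.
That's a conflict, so the schedule is not conflict-free.

No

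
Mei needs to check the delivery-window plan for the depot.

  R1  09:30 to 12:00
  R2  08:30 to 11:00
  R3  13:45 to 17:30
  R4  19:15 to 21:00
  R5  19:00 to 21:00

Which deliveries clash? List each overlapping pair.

R1 & R2, R4 & R5

Sorted by start: R2, R1, R3, R5, R4.
R1 starts before R2 ends → R2 and R1 overlap.
R3 starts after R2 ends, so nothing later overlaps R2 either.
R3 starts after R1 ends, so nothing later overlaps R1 either.
R5 starts after R3 ends, so nothing later overlaps R3 either.
R4 starts before R5 ends → R5 and R4 overlap.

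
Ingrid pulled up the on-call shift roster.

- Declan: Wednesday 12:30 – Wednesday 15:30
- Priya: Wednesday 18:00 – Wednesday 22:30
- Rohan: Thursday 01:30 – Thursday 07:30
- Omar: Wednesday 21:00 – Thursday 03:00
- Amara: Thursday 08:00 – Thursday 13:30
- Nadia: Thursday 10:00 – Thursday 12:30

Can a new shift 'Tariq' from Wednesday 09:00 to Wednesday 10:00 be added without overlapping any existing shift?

Declan: starts Wednesday 12:30 at or after Tariq ends Wednesday 10:00 → clear.
Priya: starts Wednesday 18:00 at or after Tariq ends Wednesday 10:00 → clear.
Omar: starts Wednesday 21:00 at or after Tariq ends Wednesday 10:00 → clear.
Rohan: starts Thursday 01:30 at or after Tariq ends Wednesday 10:00 → clear.
Amara: starts Thursday 08:00 at or after Tariq ends Wednesday 10:00 → clear.
Nadia: starts Thursday 10:00 at or after Tariq ends Wednesday 10:00 → clear.

Yes — the slot is free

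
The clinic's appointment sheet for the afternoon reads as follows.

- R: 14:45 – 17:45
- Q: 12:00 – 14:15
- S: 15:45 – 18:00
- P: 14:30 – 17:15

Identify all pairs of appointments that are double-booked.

Sorted by start: Q, P, R, S.
P starts after Q ends; Q is clear from here.
R starts before P ends → P and R overlap.
S starts before P ends → P and S overlap.
S starts before R ends → R and S overlap.

P & R, P & S, R & S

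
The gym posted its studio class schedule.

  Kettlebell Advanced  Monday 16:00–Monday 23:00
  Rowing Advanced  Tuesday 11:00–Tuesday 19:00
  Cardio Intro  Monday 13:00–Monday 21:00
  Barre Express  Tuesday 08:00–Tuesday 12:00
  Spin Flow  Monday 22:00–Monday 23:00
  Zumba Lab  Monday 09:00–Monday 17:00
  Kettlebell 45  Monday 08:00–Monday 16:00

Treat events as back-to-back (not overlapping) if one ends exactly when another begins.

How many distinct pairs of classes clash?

Check each pair: they overlap iff neither finishes before the other starts.
Sorted by start: Kettlebell 45, Zumba Lab, Cardio Intro, Kettlebell Advanced, Spin Flow, Barre Express, Rowing Advanced.
Zumba Lab starts before Kettlebell 45 ends → Kettlebell 45 and Zumba Lab overlap.
Cardio Intro starts before Kettlebell 45 ends → Kettlebell 45 and Cardio Intro overlap.
Kettlebell Advanced starts exactly when Kettlebell 45 ends (back-to-back, no overlap), so Kettlebell 45 has no further overlaps.
Cardio Intro starts before Zumba Lab ends → Zumba Lab and Cardio Intro overlap.
Kettlebell Advanced starts before Zumba Lab ends → Zumba Lab and Kettlebell Advanced overlap.
Spin Flow starts after Zumba Lab ends, so Zumba Lab has no further overlaps.
Kettlebell Advanced starts before Cardio Intro ends → Cardio Intro and Kettlebell Advanced overlap.
Spin Flow starts after Cardio Intro ends, so Cardio Intro has no further overlaps.
Spin Flow starts before Kettlebell Advanced ends → Kettlebell Advanced and Spin Flow overlap.
Barre Express starts after Kettlebell Advanced ends, so Kettlebell Advanced has no further overlaps.
Barre Express starts after Spin Flow ends, so Spin Flow has no further overlaps.
Rowing Advanced starts before Barre Express ends → Barre Express and Rowing Advanced overlap.
Overlapping pairs: Barre Express & Rowing Advanced, Cardio Intro & Kettlebell 45, Cardio Intro & Kettlebell Advanced, Cardio Intro & Zumba Lab, Kettlebell 45 & Zumba Lab, Kettlebell Advanced & Spin Flow, Kettlebell Advanced & Zumba Lab — 7 in total.

7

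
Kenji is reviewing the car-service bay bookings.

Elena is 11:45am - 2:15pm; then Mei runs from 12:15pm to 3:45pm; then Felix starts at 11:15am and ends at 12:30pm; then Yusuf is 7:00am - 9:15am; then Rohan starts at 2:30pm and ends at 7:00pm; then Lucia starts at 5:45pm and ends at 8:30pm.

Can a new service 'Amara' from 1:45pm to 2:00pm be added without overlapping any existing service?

No — it overlaps Elena, Mei

Yusuf: ends 9:15am at or before Amara starts 1:45pm → clear.
Felix: ends 12:30pm at or before Amara starts 1:45pm → clear.
Elena: starts 11:45am before Amara ends 2:00pm, and ends 2:15pm after Amara starts 1:45pm → overlap.
Mei: starts 12:15pm before Amara ends 2:00pm, and ends 3:45pm after Amara starts 1:45pm → overlap.
Rohan: starts 2:30pm at or after Amara ends 2:00pm → clear.
Lucia: starts 5:45pm at or after Amara ends 2:00pm → clear.
Amara overlaps Mei, Elena.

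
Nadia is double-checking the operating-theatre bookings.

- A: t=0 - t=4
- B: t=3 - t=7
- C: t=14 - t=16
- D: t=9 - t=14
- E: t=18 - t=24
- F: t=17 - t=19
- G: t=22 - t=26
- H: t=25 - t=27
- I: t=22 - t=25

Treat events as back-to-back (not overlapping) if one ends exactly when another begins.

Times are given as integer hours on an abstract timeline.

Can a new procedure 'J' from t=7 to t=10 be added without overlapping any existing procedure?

A: ends t=4 at or before J starts t=7 → clear.
B: ends t=7 at or before J starts t=7 → clear.
D: starts t=9 before J ends t=10, and ends t=14 after J starts t=7 → overlap.
C: starts t=14 at or after J ends t=10 → clear.
F: starts t=17 at or after J ends t=10 → clear.
E: starts t=18 at or after J ends t=10 → clear.
G: starts t=22 at or after J ends t=10 → clear.
I: starts t=22 at or after J ends t=10 → clear.
H: starts t=25 at or after J ends t=10 → clear.
J overlaps D.

No — it overlaps D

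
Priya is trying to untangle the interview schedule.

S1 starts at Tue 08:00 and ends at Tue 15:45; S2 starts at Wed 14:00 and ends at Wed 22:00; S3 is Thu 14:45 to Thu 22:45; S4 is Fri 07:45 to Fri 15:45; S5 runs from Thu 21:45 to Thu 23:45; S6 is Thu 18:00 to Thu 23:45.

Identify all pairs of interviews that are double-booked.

S3 & S5, S3 & S6, S5 & S6

Sorted by start: S1, S2, S3, S6, S5, S4.
S2 starts after S1 ends, so S1 has no further overlaps.
S3 starts after S2 ends, so S2 has no further overlaps.
S6 starts before S3 ends → S3 and S6 overlap.
S5 starts before S3 ends → S3 and S5 overlap.
S4 starts after S3 ends.
S5 starts before S6 ends → S6 and S5 overlap.
S4 starts after S6 ends.
S4 starts after S5 ends.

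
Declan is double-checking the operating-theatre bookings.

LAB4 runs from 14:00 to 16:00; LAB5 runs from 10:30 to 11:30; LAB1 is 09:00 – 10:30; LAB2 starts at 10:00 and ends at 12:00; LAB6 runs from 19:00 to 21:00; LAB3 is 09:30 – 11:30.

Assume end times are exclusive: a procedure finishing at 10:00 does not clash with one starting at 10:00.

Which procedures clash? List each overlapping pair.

LAB1 & LAB2, LAB1 & LAB3, LAB2 & LAB3, LAB2 & LAB5, LAB3 & LAB5

Check each pair: they overlap iff neither finishes before the other starts.
Sorted by start: LAB1, LAB3, LAB2, LAB5, LAB4, LAB6.
LAB3 starts before LAB1 ends → LAB1 and LAB3 overlap.
LAB2 starts before LAB1 ends → LAB1 and LAB2 overlap.
LAB5 starts exactly when LAB1 ends (back-to-back, no overlap), so nothing later overlaps LAB1 either.
LAB2 starts before LAB3 ends → LAB3 and LAB2 overlap.
LAB5 starts before LAB3 ends → LAB3 and LAB5 overlap.
LAB4 starts after LAB3 ends, so nothing later overlaps LAB3 either.
LAB5 starts before LAB2 ends → LAB2 and LAB5 overlap.
LAB4 starts after LAB2 ends, so nothing later overlaps LAB2 either.
LAB4 starts after LAB5 ends, so nothing later overlaps LAB5 either.
LAB6 starts after LAB4 ends.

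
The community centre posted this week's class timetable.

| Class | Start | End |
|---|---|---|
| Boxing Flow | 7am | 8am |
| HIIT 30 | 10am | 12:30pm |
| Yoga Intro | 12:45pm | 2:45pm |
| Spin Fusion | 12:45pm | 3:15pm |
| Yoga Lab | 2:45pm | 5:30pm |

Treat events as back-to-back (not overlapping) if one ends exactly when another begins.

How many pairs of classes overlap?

2

Sorted by start: Boxing Flow, HIIT 30, Yoga Intro, Spin Fusion, Yoga Lab.
HIIT 30 starts after Boxing Flow ends; Boxing Flow is clear from here.
Yoga Intro starts after HIIT 30 ends; HIIT 30 is clear from here.
Spin Fusion starts before Yoga Intro ends → Yoga Intro and Spin Fusion overlap.
Yoga Lab starts exactly when Yoga Intro ends (back-to-back, no overlap).
Yoga Lab starts before Spin Fusion ends → Spin Fusion and Yoga Lab overlap.
Overlapping pairs: Spin Fusion & Yoga Intro, Spin Fusion & Yoga Lab — 2 in total.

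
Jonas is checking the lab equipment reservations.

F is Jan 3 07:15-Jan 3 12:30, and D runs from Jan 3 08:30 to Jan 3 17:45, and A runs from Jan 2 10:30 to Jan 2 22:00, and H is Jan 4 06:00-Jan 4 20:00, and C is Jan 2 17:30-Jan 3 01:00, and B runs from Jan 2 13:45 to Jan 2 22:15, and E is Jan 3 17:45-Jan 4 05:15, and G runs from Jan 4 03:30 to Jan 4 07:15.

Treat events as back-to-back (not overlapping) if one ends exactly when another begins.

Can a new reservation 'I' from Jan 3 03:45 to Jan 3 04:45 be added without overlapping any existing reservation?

Yes — the slot is free

A: ends Jan 2 22:00 at or before I starts Jan 3 03:45 → clear.
B: ends Jan 2 22:15 at or before I starts Jan 3 03:45 → clear.
C: ends Jan 3 01:00 at or before I starts Jan 3 03:45 → clear.
F: starts Jan 3 07:15 at or after I ends Jan 3 04:45 → clear.
D: starts Jan 3 08:30 at or after I ends Jan 3 04:45 → clear.
E: starts Jan 3 17:45 at or after I ends Jan 3 04:45 → clear.
G: starts Jan 4 03:30 at or after I ends Jan 3 04:45 → clear.
H: starts Jan 4 06:00 at or after I ends Jan 3 04:45 → clear.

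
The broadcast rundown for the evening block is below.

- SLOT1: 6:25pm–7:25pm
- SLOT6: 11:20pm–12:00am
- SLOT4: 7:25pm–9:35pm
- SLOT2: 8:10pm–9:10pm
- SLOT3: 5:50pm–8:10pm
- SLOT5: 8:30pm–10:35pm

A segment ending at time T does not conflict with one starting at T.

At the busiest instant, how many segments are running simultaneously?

3

Walk through starts and ends in time order (an end at T is processed before a start at T):
5:50pm start SLOT3 → 1
6:25pm start SLOT1 → 2
7:25pm end SLOT1 → 1
7:25pm start SLOT4 → 2
8:10pm end SLOT3 → 1
8:10pm start SLOT2 → 2
8:30pm start SLOT5 → 3
9:10pm end SLOT2 → 2
9:35pm end SLOT4 → 1
10:35pm end SLOT5 → 0
11:20pm start SLOT6 → 1
12:00am end SLOT6 → 0
Peak is 3, at 8:30pm (SLOT2, SLOT4, SLOT5).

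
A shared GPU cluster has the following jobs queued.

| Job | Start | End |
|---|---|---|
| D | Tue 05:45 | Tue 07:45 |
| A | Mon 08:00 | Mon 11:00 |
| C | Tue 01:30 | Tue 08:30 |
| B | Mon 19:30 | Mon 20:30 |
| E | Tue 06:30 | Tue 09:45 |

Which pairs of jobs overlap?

Check each pair: they overlap iff neither finishes before the other starts.
Sorted by start: A, B, C, D, E.
B starts after A ends, so nothing later overlaps A either.
C starts after B ends, so nothing later overlaps B either.
D starts before C ends → C and D overlap.
E starts before C ends → C and E overlap.
E starts before D ends → D and E overlap.

C & D, C & E, D & E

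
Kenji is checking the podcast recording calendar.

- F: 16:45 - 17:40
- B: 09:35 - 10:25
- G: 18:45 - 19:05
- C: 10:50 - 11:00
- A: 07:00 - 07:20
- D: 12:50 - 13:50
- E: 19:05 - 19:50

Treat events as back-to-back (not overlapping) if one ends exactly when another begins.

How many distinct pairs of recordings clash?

Sorted by start: A, B, C, D, F, G, E.
B starts after A ends, so nothing later overlaps A either.
C starts after B ends, so nothing later overlaps B either.
D starts after C ends, so nothing later overlaps C either.
F starts after D ends, so nothing later overlaps D either.
G starts after F ends, so nothing later overlaps F either.
E starts exactly when G ends (back-to-back, no overlap).
No pair overlaps.

0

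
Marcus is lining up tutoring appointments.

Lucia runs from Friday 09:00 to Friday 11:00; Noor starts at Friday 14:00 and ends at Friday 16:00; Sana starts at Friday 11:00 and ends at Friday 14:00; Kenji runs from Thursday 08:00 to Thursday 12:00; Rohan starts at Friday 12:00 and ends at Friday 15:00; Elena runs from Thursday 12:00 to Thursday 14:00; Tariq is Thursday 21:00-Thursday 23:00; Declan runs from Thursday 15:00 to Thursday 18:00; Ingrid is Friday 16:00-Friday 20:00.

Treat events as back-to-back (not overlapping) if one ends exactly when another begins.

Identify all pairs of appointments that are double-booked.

Noor & Rohan, Rohan & Sana

Sorted by start: Kenji, Elena, Declan, Tariq, Lucia, Sana, Rohan, Noor, Ingrid.
Elena starts exactly when Kenji ends (back-to-back, no overlap); Kenji is clear from here.
Declan starts after Elena ends; Elena is clear from here.
Tariq starts after Declan ends; Declan is clear from here.
Lucia starts after Tariq ends; Tariq is clear from here.
Sana starts exactly when Lucia ends (back-to-back, no overlap); Lucia is clear from here.
Rohan starts before Sana ends → Sana and Rohan overlap.
Noor starts exactly when Sana ends (back-to-back, no overlap); Sana is clear from here.
Noor starts before Rohan ends → Rohan and Noor overlap.
Ingrid starts after Rohan ends.
Ingrid starts exactly when Noor ends (back-to-back, no overlap).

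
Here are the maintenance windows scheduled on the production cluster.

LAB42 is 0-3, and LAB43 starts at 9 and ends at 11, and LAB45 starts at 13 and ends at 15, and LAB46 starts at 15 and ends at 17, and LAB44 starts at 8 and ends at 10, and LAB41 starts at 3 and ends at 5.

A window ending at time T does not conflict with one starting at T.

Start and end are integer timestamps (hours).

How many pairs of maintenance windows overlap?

1

Check each pair: they overlap iff neither finishes before the other starts.
Sorted by start: LAB42, LAB41, LAB44, LAB43, LAB45, LAB46.
LAB41 starts exactly when LAB42 ends (back-to-back, no overlap), so nothing later overlaps LAB42 either.
LAB44 starts after LAB41 ends, so nothing later overlaps LAB41 either.
LAB43 starts before LAB44 ends → LAB44 and LAB43 overlap.
LAB45 starts after LAB44 ends, so nothing later overlaps LAB44 either.
LAB45 starts after LAB43 ends, so nothing later overlaps LAB43 either.
LAB46 starts exactly when LAB45 ends (back-to-back, no overlap).
Overlapping pairs: LAB43 & LAB44 — 1 in total.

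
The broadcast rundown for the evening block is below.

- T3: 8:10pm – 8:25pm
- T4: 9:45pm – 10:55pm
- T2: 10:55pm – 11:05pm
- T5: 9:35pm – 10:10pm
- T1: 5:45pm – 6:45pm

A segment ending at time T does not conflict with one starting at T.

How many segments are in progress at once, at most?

2

Sort all start/end points and keep a running count:
5:45pm start T1 → 1
6:45pm end T1 → 0
8:10pm start T3 → 1
8:25pm end T3 → 0
9:35pm start T5 → 1
9:45pm start T4 → 2
10:10pm end T5 → 1
10:55pm end T4 → 0
10:55pm start T2 → 1
11:05pm end T2 → 0
Peak is 2, at 9:45pm (T4, T5).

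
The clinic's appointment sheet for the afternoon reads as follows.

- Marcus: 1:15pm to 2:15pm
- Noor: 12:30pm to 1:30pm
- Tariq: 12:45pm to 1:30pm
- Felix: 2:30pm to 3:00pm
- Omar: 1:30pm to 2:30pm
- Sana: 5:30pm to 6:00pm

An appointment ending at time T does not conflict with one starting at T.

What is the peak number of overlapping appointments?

3

Sort all start/end points and keep a running count:
12:30pm start Noor → 1
12:45pm start Tariq → 2
1:15pm start Marcus → 3
1:30pm end Noor → 2
1:30pm end Tariq → 1
1:30pm start Omar → 2
2:15pm end Marcus → 1
2:30pm end Omar → 0
2:30pm start Felix → 1
3:00pm end Felix → 0
5:30pm start Sana → 1
6:00pm end Sana → 0
Peak is 3, at 1:15pm (Marcus, Noor, Tariq).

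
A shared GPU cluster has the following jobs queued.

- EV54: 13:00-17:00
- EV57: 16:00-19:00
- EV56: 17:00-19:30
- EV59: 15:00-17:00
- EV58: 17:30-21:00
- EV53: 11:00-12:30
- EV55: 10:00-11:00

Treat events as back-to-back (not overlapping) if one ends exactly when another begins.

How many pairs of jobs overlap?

6

Sorted by start: EV55, EV53, EV54, EV59, EV57, EV56, EV58.
EV53 starts exactly when EV55 ends (back-to-back, no overlap), so EV55 has no further overlaps.
EV54 starts after EV53 ends, so EV53 has no further overlaps.
EV59 starts before EV54 ends → EV54 and EV59 overlap.
EV57 starts before EV54 ends → EV54 and EV57 overlap.
EV56 starts exactly when EV54 ends (back-to-back, no overlap), so EV54 has no further overlaps.
EV57 starts before EV59 ends → EV59 and EV57 overlap.
EV56 starts exactly when EV59 ends (back-to-back, no overlap), so EV59 has no further overlaps.
EV56 starts before EV57 ends → EV57 and EV56 overlap.
EV58 starts before EV57 ends → EV57 and EV58 overlap.
EV58 starts before EV56 ends → EV56 and EV58 overlap.
Overlapping pairs: EV54 & EV57, EV54 & EV59, EV56 & EV57, EV56 & EV58, EV57 & EV58, EV57 & EV59 — 6 in total.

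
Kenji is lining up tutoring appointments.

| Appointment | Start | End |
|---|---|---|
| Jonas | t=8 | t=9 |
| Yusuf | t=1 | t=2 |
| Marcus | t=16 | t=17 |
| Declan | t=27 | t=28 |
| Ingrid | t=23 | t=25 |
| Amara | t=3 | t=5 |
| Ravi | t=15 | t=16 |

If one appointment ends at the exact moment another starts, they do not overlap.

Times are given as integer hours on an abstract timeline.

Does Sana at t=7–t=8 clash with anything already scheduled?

Yusuf: ends t=2 at or before Sana starts t=7 → clear.
Amara: ends t=5 at or before Sana starts t=7 → clear.
Jonas: starts t=8 at or after Sana ends t=8 → clear.
Ravi: starts t=15 at or after Sana ends t=8 → clear.
Marcus: starts t=16 at or after Sana ends t=8 → clear.
Ingrid: starts t=23 at or after Sana ends t=8 → clear.
Declan: starts t=27 at or after Sana ends t=8 → clear.

No — it doesn't clash with anything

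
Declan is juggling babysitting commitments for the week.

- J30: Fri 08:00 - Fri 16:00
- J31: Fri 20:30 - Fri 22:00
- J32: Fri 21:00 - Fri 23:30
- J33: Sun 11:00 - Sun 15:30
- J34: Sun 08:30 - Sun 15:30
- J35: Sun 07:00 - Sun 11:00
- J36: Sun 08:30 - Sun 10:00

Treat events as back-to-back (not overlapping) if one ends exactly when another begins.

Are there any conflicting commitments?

Yes

Sorted by start: J30, J31, J32, J35, J34, J36, J33.
J31 starts after J30 ends, so nothing later overlaps J30 either.
J32 starts before J31 ends → J31 and J32 overlap.
That's a conflict, so the schedule is not conflict-free.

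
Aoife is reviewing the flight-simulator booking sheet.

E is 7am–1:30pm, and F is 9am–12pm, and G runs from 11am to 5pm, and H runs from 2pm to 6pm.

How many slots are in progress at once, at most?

3

Sort all start/end points and keep a running count:
7am start E → 1
9am start F → 2
11am start G → 3
12pm end F → 2
1:30pm end E → 1
2pm start H → 2
5pm end G → 1
6pm end H → 0
Peak is 3, at 11am (E, F, G).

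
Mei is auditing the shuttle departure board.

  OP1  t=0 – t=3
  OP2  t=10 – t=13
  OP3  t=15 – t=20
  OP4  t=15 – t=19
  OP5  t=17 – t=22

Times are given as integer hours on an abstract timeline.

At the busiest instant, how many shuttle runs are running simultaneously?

Walk through starts and ends in time order (an end at T is processed before a start at T):
t=0 start OP1 → 1
t=3 end OP1 → 0
t=10 start OP2 → 1
t=13 end OP2 → 0
t=15 start OP3 → 1
t=15 start OP4 → 2
t=17 start OP5 → 3
t=19 end OP4 → 2
t=20 end OP3 → 1
t=22 end OP5 → 0
Peak is 3, at t=17 (OP3, OP4, OP5).

3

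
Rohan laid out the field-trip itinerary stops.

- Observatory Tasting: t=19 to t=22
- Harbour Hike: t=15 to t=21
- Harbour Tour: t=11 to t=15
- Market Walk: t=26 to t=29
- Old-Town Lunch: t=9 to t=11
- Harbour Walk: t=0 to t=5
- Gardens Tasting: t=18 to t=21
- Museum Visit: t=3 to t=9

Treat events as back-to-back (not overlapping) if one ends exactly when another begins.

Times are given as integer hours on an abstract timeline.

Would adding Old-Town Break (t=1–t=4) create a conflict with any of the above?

Harbour Walk: starts t=0 before Old-Town Break ends t=4, and ends t=5 after Old-Town Break starts t=1 → overlap.
Museum Visit: starts t=3 before Old-Town Break ends t=4, and ends t=9 after Old-Town Break starts t=1 → overlap.
Old-Town Lunch: starts t=9 at or after Old-Town Break ends t=4 → clear.
Harbour Tour: starts t=11 at or after Old-Town Break ends t=4 → clear.
Harbour Hike: starts t=15 at or after Old-Town Break ends t=4 → clear.
Gardens Tasting: starts t=18 at or after Old-Town Break ends t=4 → clear.
Observatory Tasting: starts t=19 at or after Old-Town Break ends t=4 → clear.
Market Walk: starts t=26 at or after Old-Town Break ends t=4 → clear.
Old-Town Break overlaps Museum Visit, Harbour Walk.

Yes — it overlaps Harbour Walk, Museum Visit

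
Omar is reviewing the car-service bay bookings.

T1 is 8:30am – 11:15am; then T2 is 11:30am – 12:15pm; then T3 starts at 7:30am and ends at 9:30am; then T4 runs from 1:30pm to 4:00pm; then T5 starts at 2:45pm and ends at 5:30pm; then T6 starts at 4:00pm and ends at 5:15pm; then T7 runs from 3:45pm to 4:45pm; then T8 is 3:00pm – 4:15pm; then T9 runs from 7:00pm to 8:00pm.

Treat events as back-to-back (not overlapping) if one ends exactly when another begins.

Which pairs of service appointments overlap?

Two intervals overlap when each starts before the other ends.
Sorted by start: T3, T1, T2, T4, T5, T8, T7, T6, T9.
T1 starts before T3 ends → T3 and T1 overlap.
T2 starts after T3 ends — done with T3.
T2 starts after T1 ends — done with T1.
T4 starts after T2 ends — done with T2.
T5 starts before T4 ends → T4 and T5 overlap.
T8 starts before T4 ends → T4 and T8 overlap.
T7 starts before T4 ends → T4 and T7 overlap.
T6 starts exactly when T4 ends (back-to-back, no overlap) — done with T4.
T8 starts before T5 ends → T5 and T8 overlap.
T7 starts before T5 ends → T5 and T7 overlap.
T6 starts before T5 ends → T5 and T6 overlap.
T9 starts after T5 ends.
T7 starts before T8 ends → T8 and T7 overlap.
T6 starts before T8 ends → T8 and T6 overlap.
T9 starts after T8 ends.
T6 starts before T7 ends → T7 and T6 overlap.
T9 starts after T7 ends.
T9 starts after T6 ends.

T1 & T3, T4 & T5, T4 & T7, T4 & T8, T5 & T6, T5 & T7, T5 & T8, T6 & T7, T6 & T8, T7 & T8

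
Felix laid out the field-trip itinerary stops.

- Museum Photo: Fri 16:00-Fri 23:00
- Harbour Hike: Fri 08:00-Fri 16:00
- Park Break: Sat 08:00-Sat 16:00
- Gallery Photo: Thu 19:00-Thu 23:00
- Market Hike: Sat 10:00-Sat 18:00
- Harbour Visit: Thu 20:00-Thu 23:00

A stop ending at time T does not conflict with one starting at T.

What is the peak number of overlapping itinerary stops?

Sort all start/end points and keep a running count:
Thu 19:00 start Gallery Photo → 1
Thu 20:00 start Harbour Visit → 2
Thu 23:00 end Gallery Photo → 1
Thu 23:00 end Harbour Visit → 0
Fri 08:00 start Harbour Hike → 1
Fri 16:00 end Harbour Hike → 0
Fri 16:00 start Museum Photo → 1
Fri 23:00 end Museum Photo → 0
Sat 08:00 start Park Break → 1
Sat 10:00 start Market Hike → 2
Sat 16:00 end Park Break → 1
Sat 18:00 end Market Hike → 0
Peak is 2, at Thu 20:00 (Gallery Photo, Harbour Visit).

2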